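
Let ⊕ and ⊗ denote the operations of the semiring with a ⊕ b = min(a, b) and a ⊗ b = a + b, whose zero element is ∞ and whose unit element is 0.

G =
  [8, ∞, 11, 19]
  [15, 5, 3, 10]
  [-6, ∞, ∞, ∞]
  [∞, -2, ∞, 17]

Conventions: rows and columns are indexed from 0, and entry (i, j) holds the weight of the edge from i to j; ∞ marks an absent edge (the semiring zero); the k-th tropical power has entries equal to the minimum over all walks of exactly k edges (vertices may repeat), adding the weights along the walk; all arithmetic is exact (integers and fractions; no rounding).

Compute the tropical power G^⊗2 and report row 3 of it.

G^⊗2:
  [5, 17, 19, 27]
  [-3, 8, 8, 15]
  [2, ∞, 5, 13]
  [13, 3, 1, 8]
Answer: row 3 of G^⊗2 = [13, 3, 1, 8]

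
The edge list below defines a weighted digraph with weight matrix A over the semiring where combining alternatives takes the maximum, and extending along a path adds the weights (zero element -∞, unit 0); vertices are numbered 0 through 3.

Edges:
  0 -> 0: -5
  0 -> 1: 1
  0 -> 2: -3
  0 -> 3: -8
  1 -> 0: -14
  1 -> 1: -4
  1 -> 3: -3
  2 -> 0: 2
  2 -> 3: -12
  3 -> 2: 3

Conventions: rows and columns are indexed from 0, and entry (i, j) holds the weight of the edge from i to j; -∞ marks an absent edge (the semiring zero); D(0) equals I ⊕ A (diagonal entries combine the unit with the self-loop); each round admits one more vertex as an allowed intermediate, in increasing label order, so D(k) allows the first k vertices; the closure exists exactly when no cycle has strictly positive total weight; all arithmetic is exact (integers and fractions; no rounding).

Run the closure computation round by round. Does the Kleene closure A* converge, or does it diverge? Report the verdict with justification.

D(0):
  [0, 1, -3, -8]
  [-14, 0, -∞, -3]
  [2, -∞, 0, -12]
  [-∞, -∞, 3, 0]
D(1):
  [0, 1, -3, -8]
  [-14, 0, -17, -3]
  [2, 3, 0, -6]
  [-∞, -∞, 3, 0]
D(2):
  [0, 1, -3, -2]
  [-14, 0, -17, -3]
  [2, 3, 0, 0]
  [-∞, -∞, 3, 0]
Detection: at round 3, diagonal entry (3, 3) turns strictly positive.
Key observation: the cycle 3->2->0->1->3 has total weight 3 + 2 + 1 + (-3), which is strictly positive.
Answer: DIVERGES — positive cycle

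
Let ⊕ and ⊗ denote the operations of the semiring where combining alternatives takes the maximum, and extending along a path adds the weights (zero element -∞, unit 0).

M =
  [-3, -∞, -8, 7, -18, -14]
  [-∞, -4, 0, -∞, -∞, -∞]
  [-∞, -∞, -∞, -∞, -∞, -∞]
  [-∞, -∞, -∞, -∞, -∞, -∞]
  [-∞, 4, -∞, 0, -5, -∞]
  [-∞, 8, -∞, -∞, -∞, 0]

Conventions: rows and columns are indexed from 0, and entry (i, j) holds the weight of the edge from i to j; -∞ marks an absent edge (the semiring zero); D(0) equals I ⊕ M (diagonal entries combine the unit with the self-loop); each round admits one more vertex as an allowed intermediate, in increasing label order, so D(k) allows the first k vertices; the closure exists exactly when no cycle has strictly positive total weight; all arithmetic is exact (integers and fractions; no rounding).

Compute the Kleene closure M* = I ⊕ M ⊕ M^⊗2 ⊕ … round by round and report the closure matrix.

D(0):
  [0, -∞, -8, 7, -18, -14]
  [-∞, 0, 0, -∞, -∞, -∞]
  [-∞, -∞, 0, -∞, -∞, -∞]
  [-∞, -∞, -∞, 0, -∞, -∞]
  [-∞, 4, -∞, 0, 0, -∞]
  [-∞, 8, -∞, -∞, -∞, 0]
D(1):
  [0, -∞, -8, 7, -18, -14]
  [-∞, 0, 0, -∞, -∞, -∞]
  [-∞, -∞, 0, -∞, -∞, -∞]
  [-∞, -∞, -∞, 0, -∞, -∞]
  [-∞, 4, -∞, 0, 0, -∞]
  [-∞, 8, -∞, -∞, -∞, 0]
D(2):
  [0, -∞, -8, 7, -18, -14]
  [-∞, 0, 0, -∞, -∞, -∞]
  [-∞, -∞, 0, -∞, -∞, -∞]
  [-∞, -∞, -∞, 0, -∞, -∞]
  [-∞, 4, 4, 0, 0, -∞]
  [-∞, 8, 8, -∞, -∞, 0]
D(3):
  [0, -∞, -8, 7, -18, -14]
  [-∞, 0, 0, -∞, -∞, -∞]
  [-∞, -∞, 0, -∞, -∞, -∞]
  [-∞, -∞, -∞, 0, -∞, -∞]
  [-∞, 4, 4, 0, 0, -∞]
  [-∞, 8, 8, -∞, -∞, 0]
D(4):
  [0, -∞, -8, 7, -18, -14]
  [-∞, 0, 0, -∞, -∞, -∞]
  [-∞, -∞, 0, -∞, -∞, -∞]
  [-∞, -∞, -∞, 0, -∞, -∞]
  [-∞, 4, 4, 0, 0, -∞]
  [-∞, 8, 8, -∞, -∞, 0]
D(5):
  [0, -14, -8, 7, -18, -14]
  [-∞, 0, 0, -∞, -∞, -∞]
  [-∞, -∞, 0, -∞, -∞, -∞]
  [-∞, -∞, -∞, 0, -∞, -∞]
  [-∞, 4, 4, 0, 0, -∞]
  [-∞, 8, 8, -∞, -∞, 0]
D(6):
  [0, -6, -6, 7, -18, -14]
  [-∞, 0, 0, -∞, -∞, -∞]
  [-∞, -∞, 0, -∞, -∞, -∞]
  [-∞, -∞, -∞, 0, -∞, -∞]
  [-∞, 4, 4, 0, 0, -∞]
  [-∞, 8, 8, -∞, -∞, 0]
Answer: M* = [[0, -6, -6, 7, -18, -14], [-∞, 0, 0, -∞, -∞, -∞], [-∞, -∞, 0, -∞, -∞, -∞], [-∞, -∞, -∞, 0, -∞, -∞], [-∞, 4, 4, 0, 0, -∞], [-∞, 8, 8, -∞, -∞, 0]]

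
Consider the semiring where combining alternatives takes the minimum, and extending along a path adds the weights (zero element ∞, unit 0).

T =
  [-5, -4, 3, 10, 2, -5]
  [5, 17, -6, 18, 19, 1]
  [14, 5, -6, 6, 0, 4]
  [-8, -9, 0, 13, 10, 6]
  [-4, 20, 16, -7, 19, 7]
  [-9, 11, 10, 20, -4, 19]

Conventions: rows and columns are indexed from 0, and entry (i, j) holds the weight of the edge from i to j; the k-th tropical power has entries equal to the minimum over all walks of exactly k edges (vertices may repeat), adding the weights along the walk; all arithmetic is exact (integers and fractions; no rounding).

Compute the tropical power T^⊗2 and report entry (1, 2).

T^⊗2:
  [-14, -9, -10, -5, -9, -10]
  [-8, -1, -12, 0, -6, -2]
  [-5, -3, -12, -7, -6, -2]
  [-13, -12, -15, 2, -6, -13]
  [-15, -16, -7, 6, -2, -9]
  [-14, -13, -6, -11, -7, -14]
Key observation: the optimum is the walk 1->2->2, with weight (-6) + (-6) = -12.
Optimal value attained by: walk 1->2->2.
Answer: (T^⊗2)[1][2] = -12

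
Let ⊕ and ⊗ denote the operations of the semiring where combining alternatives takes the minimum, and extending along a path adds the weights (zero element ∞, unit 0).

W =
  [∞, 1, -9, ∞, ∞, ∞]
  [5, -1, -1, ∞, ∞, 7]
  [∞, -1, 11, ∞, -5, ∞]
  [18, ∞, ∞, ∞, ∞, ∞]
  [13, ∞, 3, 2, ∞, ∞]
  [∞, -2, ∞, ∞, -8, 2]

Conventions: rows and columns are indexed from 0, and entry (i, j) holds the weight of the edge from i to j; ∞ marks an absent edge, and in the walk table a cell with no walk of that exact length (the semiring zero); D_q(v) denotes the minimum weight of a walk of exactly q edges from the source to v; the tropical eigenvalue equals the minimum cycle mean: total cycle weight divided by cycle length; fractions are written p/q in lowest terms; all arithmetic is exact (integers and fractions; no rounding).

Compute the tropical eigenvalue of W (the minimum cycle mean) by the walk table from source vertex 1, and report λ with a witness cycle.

q=0: [∞, 0, ∞, ∞, ∞, ∞]
q=1: [5, -1, -1, ∞, ∞, 7]
q=2: [4, -2, -4, ∞, -6, 6]
q=3: [3, -5, -5, -4, -9, 5]
q=4: [0, -6, -6, -7, -10, 2]
q=5: [-1, -7, -9, -8, -11, 1]
q=6: [-2, -10, -10, -9, -14, 0]
Optimal cycle mean attained by: cycle 0->2->1->0, total (-9) + (-1) + 5, length 3.
Answer: λ = -5/3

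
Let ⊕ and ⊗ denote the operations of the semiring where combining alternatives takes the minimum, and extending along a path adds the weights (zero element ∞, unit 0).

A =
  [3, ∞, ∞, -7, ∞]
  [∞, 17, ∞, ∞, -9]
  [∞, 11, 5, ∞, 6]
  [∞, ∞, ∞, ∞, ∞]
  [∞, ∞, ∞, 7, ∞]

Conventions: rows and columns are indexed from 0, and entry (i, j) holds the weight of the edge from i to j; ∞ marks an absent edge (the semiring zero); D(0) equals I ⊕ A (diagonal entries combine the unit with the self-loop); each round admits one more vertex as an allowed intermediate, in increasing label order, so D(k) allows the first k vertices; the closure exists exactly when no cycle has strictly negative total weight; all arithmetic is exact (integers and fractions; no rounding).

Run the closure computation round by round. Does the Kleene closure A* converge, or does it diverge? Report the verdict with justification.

D(0):
  [0, ∞, ∞, -7, ∞]
  [∞, 0, ∞, ∞, -9]
  [∞, 11, 0, ∞, 6]
  [∞, ∞, ∞, 0, ∞]
  [∞, ∞, ∞, 7, 0]
D(1):
  [0, ∞, ∞, -7, ∞]
  [∞, 0, ∞, ∞, -9]
  [∞, 11, 0, ∞, 6]
  [∞, ∞, ∞, 0, ∞]
  [∞, ∞, ∞, 7, 0]
D(2):
  [0, ∞, ∞, -7, ∞]
  [∞, 0, ∞, ∞, -9]
  [∞, 11, 0, ∞, 2]
  [∞, ∞, ∞, 0, ∞]
  [∞, ∞, ∞, 7, 0]
D(3):
  [0, ∞, ∞, -7, ∞]
  [∞, 0, ∞, ∞, -9]
  [∞, 11, 0, ∞, 2]
  [∞, ∞, ∞, 0, ∞]
  [∞, ∞, ∞, 7, 0]
D(4):
  [0, ∞, ∞, -7, ∞]
  [∞, 0, ∞, ∞, -9]
  [∞, 11, 0, ∞, 2]
  [∞, ∞, ∞, 0, ∞]
  [∞, ∞, ∞, 7, 0]
D(5):
  [0, ∞, ∞, -7, ∞]
  [∞, 0, ∞, -2, -9]
  [∞, 11, 0, 9, 2]
  [∞, ∞, ∞, 0, ∞]
  [∞, ∞, ∞, 7, 0]
Key observation: every diagonal entry stays at the unit through all rounds, so no improving cycle exists.
Answer: CONVERGES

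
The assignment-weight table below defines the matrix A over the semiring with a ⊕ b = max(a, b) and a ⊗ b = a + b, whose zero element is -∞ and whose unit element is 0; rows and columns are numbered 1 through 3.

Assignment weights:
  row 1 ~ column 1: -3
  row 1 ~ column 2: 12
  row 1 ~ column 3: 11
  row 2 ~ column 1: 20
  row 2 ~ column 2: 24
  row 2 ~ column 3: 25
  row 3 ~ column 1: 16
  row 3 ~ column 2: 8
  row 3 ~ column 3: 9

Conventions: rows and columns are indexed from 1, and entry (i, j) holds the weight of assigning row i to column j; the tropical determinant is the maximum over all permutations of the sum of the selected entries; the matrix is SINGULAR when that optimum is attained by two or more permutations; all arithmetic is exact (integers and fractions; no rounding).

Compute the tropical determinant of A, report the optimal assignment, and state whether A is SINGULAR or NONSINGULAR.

σ = (1, 2, 3): (-3) + 24 + 9 = 30
σ = (1, 3, 2): (-3) + 25 + 8 = 30
σ = (2, 1, 3): 12 + 20 + 9 = 41
σ = (2, 3, 1): 12 + 25 + 16 = 53
σ = (3, 1, 2): 11 + 20 + 8 = 39
σ = (3, 2, 1): 11 + 24 + 16 = 51
Optimal value attained by: σ = (2, 3, 1).
Answer: det⊕(A) = 53; verdict: NONSINGULAR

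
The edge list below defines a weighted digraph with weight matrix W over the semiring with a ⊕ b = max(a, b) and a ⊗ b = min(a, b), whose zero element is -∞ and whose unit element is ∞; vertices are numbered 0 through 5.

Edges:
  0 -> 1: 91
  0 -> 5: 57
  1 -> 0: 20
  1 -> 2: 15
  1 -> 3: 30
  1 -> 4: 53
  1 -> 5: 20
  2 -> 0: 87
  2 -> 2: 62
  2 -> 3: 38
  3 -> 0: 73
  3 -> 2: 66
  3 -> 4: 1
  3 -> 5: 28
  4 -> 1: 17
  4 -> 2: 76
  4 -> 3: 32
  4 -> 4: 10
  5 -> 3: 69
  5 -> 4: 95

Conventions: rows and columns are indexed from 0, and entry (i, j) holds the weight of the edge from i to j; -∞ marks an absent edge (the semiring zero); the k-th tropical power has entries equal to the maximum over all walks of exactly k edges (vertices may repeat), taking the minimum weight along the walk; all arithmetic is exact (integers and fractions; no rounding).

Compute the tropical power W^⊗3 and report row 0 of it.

W^⊗2:
  [20, -∞, 15, 57, 57, 20]
  [30, 20, 53, 32, 20, 28]
  [62, 87, 62, 38, 1, 57]
  [66, 73, 62, 38, 28, 57]
  [76, 10, 62, 38, 17, 28]
  [69, 17, 76, 32, 10, 28]
W^⊗3:
  [57, 20, 57, 32, 20, 28]
  [53, 30, 53, 38, 28, 30]
  [62, 62, 62, 57, 57, 57]
  [62, 66, 62, 57, 57, 57]
  [62, 76, 62, 38, 28, 57]
  [76, 69, 62, 38, 28, 57]
Answer: row 0 of W^⊗3 = [57, 20, 57, 32, 20, 28]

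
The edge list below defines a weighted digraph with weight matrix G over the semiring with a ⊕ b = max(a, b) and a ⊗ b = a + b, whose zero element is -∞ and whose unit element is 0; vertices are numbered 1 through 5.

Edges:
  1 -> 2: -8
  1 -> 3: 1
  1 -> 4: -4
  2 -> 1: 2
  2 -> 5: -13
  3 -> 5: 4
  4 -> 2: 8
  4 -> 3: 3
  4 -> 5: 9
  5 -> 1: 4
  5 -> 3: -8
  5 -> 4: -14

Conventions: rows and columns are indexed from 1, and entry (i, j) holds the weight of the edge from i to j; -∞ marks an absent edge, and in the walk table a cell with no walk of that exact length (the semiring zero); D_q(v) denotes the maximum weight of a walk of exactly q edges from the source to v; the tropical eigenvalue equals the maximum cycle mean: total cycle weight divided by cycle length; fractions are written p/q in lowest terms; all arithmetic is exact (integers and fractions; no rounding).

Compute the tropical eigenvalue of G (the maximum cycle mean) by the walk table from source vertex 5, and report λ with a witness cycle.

q=0: [-∞, -∞, -∞, -∞, 0]
q=1: [4, -∞, -8, -14, -∞]
q=2: [-∞, -4, 5, 0, -4]
q=3: [0, 8, 3, -18, 9]
q=4: [13, -8, 1, -4, 7]
q=5: [11, 5, 14, 9, 5]
Optimal cycle mean attained by: cycle 1->3->5->1, total 1 + 4 + 4, length 3.
Answer: λ = 3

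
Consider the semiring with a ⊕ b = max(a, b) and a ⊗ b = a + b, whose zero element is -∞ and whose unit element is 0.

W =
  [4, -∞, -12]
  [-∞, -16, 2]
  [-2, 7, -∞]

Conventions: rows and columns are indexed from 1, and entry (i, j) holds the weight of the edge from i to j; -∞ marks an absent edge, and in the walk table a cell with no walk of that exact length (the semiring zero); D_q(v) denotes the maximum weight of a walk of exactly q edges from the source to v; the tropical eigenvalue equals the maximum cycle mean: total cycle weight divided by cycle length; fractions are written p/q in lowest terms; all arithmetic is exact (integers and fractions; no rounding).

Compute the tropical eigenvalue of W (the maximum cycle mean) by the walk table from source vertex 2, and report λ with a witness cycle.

q=0: [-∞, 0, -∞]
q=1: [-∞, -16, 2]
q=2: [0, 9, -14]
q=3: [4, -7, 11]
Optimal cycle mean attained by: cycle 2->3->2, total 2 + 7, length 2.
Answer: λ = 9/2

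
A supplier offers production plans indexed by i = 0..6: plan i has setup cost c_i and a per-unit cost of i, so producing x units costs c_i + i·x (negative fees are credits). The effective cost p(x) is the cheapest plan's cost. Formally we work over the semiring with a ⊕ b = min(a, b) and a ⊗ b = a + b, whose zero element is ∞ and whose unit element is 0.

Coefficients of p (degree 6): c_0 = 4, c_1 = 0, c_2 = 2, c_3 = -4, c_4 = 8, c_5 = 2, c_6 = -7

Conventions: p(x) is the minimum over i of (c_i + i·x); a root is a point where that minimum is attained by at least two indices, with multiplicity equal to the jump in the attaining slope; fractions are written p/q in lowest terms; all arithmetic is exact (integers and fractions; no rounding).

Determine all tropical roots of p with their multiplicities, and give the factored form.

hull edge (i=0, c=4) to (i=1, c=0): slope -4, span 1
hull edge (i=1, c=0) to (i=3, c=-4): slope -2, span 2
hull edge (i=3, c=-4) to (i=6, c=-7): slope -1, span 3
Factored form: p(x) = -7 ⊗ (x ⊕ 1) ⊗ (x ⊕ 1) ⊗ (x ⊕ 1) ⊗ (x ⊕ 2) ⊗ (x ⊕ 2) ⊗ (x ⊕ 4)
Answer: roots = 1 (mult 3), 2 (mult 2), 4 (mult 1)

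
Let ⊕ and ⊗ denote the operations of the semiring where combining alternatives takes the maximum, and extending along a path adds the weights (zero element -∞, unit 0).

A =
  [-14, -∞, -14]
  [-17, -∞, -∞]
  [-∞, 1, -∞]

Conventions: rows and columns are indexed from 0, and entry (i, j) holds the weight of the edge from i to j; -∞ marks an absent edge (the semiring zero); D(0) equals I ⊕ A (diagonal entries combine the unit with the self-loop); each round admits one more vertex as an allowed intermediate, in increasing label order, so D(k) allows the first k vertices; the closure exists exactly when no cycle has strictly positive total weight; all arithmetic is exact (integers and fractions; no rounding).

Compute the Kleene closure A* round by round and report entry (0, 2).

D(0):
  [0, -∞, -14]
  [-17, 0, -∞]
  [-∞, 1, 0]
D(1):
  [0, -∞, -14]
  [-17, 0, -31]
  [-∞, 1, 0]
D(2):
  [0, -∞, -14]
  [-17, 0, -31]
  [-16, 1, 0]
D(3):
  [0, -13, -14]
  [-17, 0, -31]
  [-16, 1, 0]
Answer: A*[0][2] = -14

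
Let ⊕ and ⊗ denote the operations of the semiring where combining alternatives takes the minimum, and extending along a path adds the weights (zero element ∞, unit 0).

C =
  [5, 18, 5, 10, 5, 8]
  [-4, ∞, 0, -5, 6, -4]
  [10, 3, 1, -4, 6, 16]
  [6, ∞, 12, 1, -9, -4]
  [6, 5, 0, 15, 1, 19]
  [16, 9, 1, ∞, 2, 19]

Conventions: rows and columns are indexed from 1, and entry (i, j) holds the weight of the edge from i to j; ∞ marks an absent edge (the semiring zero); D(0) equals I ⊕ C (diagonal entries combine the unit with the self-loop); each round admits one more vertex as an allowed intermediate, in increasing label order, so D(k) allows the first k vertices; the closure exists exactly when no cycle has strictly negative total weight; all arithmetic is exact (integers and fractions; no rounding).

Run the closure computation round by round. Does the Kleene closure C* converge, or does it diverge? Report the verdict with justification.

D(0):
  [0, 18, 5, 10, 5, 8]
  [-4, 0, 0, -5, 6, -4]
  [10, 3, 0, -4, 6, 16]
  [6, ∞, 12, 0, -9, -4]
  [6, 5, 0, 15, 0, 19]
  [16, 9, 1, ∞, 2, 0]
D(1):
  [0, 18, 5, 10, 5, 8]
  [-4, 0, 0, -5, 1, -4]
  [10, 3, 0, -4, 6, 16]
  [6, 24, 11, 0, -9, -4]
  [6, 5, 0, 15, 0, 14]
  [16, 9, 1, 26, 2, 0]
D(2):
  [0, 18, 5, 10, 5, 8]
  [-4, 0, 0, -5, 1, -4]
  [-1, 3, 0, -4, 4, -1]
  [6, 24, 11, 0, -9, -4]
  [1, 5, 0, 0, 0, 1]
  [5, 9, 1, 4, 2, 0]
D(3):
  [0, 8, 5, 1, 5, 4]
  [-4, 0, 0, -5, 1, -4]
  [-1, 3, 0, -4, 4, -1]
  [6, 14, 11, 0, -9, -4]
  [-1, 3, 0, -4, 0, -1]
  [0, 4, 1, -3, 2, 0]
Detection: at round 4, diagonal entry (5, 5) turns strictly negative.
Key observation: the cycle 5->1->3->4->5 has total weight 6 + 5 + (-4) + (-9), which is strictly negative.
Answer: DIVERGES — negative cycle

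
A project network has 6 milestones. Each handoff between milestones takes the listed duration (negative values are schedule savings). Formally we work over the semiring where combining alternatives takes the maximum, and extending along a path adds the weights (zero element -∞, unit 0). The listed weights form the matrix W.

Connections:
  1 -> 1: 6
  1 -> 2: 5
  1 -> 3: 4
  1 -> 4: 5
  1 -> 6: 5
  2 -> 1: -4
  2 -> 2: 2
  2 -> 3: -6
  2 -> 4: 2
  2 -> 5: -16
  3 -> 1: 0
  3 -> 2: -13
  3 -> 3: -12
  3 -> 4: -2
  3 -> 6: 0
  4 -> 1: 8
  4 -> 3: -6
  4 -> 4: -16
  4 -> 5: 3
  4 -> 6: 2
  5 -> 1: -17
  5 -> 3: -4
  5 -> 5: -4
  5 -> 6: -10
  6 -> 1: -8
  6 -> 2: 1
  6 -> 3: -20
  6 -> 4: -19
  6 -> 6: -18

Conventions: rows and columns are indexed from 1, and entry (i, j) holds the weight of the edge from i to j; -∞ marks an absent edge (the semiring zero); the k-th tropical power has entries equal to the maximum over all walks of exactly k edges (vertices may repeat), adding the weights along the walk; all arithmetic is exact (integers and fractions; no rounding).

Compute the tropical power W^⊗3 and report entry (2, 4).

W^⊗2:
  [13, 11, 10, 11, 8, 11]
  [10, 4, 0, 4, 5, 4]
  [6, 5, 4, 5, 1, 5]
  [14, 13, 12, 13, -1, 13]
  [-4, -9, -8, -6, -8, -4]
  [-2, 3, -4, 3, -15, -3]
W^⊗3:
  [19, 18, 17, 18, 14, 18]
  [16, 15, 14, 15, 7, 15]
  [13, 11, 10, 11, 8, 11]
  [21, 19, 18, 19, 16, 19]
  [2, 1, 0, 1, -3, 1]
  [11, 5, 2, 5, 6, 5]
Key observation: the optimum is the walk 2->4->1->4, with weight 2 + 8 + 5 = 15.
Optimal value attained by: walk 2->4->1->4.
Answer: (W^⊗3)[2][4] = 15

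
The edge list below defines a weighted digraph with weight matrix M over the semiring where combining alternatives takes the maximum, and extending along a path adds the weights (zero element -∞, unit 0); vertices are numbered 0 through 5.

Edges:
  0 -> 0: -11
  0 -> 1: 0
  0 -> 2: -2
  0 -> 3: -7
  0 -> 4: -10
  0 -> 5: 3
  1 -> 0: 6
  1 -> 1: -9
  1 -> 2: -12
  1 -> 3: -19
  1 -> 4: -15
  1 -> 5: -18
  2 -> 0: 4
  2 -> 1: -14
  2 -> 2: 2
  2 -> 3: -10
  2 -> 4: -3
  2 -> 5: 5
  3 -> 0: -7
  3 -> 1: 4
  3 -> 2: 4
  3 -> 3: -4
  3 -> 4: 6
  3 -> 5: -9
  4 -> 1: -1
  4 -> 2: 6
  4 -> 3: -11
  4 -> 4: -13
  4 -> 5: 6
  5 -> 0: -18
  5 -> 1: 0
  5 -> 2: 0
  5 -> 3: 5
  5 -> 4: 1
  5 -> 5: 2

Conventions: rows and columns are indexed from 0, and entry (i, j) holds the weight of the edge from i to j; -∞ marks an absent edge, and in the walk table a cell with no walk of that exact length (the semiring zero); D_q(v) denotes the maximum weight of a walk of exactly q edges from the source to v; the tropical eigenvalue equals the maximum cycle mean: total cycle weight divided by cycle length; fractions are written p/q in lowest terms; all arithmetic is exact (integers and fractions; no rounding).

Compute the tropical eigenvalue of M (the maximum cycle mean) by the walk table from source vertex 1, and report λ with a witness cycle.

q=0: [-∞, 0, -∞, -∞, -∞, -∞]
q=1: [6, -9, -12, -19, -15, -18]
q=2: [-3, 6, 4, -1, -4, 9]
q=3: [12, 9, 9, 14, 10, 11]
q=4: [15, 18, 18, 16, 20, 16]
q=5: [24, 20, 26, 21, 22, 26]
q=6: [30, 26, 28, 31, 27, 31]
Optimal cycle mean attained by: cycle 3->4->5->3, total 6 + 6 + 5, length 3.
Answer: λ = 17/3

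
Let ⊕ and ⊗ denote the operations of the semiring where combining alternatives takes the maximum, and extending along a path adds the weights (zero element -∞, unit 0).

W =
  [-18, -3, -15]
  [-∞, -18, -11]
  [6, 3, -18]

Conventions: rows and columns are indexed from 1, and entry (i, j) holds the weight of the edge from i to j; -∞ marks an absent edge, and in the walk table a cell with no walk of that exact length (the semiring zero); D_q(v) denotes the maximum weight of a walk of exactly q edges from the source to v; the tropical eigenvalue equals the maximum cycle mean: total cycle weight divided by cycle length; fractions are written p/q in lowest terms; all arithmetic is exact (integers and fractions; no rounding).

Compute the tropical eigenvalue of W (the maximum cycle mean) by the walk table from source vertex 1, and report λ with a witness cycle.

q=0: [0, -∞, -∞]
q=1: [-18, -3, -15]
q=2: [-9, -12, -14]
q=3: [-8, -11, -23]
Optimal cycle mean attained by: cycle 1->2->3->1, total (-3) + (-11) + 6, length 3.
Answer: λ = -8/3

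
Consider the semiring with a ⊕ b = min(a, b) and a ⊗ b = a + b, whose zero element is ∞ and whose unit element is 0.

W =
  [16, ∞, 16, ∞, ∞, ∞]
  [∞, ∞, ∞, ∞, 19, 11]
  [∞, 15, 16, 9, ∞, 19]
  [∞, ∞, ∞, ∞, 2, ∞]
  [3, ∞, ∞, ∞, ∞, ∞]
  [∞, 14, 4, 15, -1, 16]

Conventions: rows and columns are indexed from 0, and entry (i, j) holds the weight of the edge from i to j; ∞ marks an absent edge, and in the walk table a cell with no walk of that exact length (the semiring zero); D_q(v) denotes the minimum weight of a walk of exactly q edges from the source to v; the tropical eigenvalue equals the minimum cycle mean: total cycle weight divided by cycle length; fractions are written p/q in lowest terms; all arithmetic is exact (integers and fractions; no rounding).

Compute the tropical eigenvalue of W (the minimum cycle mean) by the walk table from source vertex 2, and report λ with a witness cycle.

q=0: [∞, ∞, 0, ∞, ∞, ∞]
q=1: [∞, 15, 16, 9, ∞, 19]
q=2: [∞, 31, 23, 25, 11, 26]
q=3: [14, 38, 30, 32, 25, 42]
q=4: [28, 45, 30, 39, 34, 49]
q=5: [37, 45, 44, 39, 41, 49]
q=6: [44, 59, 53, 53, 41, 56]
Optimal cycle mean attained by: cycle 0->2->3->4->0, total 16 + 9 + 2 + 3, length 4.
Answer: λ = 15/2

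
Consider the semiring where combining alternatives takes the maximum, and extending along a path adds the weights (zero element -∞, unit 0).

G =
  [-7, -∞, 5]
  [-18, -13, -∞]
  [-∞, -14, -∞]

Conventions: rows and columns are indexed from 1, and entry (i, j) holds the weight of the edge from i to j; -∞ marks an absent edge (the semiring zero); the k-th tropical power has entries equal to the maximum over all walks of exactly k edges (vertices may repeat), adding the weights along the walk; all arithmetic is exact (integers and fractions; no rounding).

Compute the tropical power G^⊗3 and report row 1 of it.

G^⊗2:
  [-14, -9, -2]
  [-25, -26, -13]
  [-32, -27, -∞]
G^⊗3:
  [-21, -16, -9]
  [-32, -27, -20]
  [-39, -40, -27]
Answer: row 1 of G^⊗3 = [-21, -16, -9]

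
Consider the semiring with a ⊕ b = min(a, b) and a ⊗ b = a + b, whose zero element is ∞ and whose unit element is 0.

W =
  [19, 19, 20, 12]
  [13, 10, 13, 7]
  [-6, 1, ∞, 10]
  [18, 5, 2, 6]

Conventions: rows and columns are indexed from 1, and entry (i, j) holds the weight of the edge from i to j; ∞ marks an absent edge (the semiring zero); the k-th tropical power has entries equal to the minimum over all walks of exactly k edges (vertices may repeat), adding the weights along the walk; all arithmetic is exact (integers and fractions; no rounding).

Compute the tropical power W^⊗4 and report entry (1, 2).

W^⊗2:
  [14, 17, 14, 18]
  [7, 12, 9, 13]
  [13, 11, 12, 6]
  [-4, 3, 8, 12]
W^⊗3:
  [8, 15, 20, 24]
  [3, 10, 15, 19]
  [6, 11, 8, 12]
  [2, 9, 14, 8]
W^⊗4:
  [14, 21, 26, 20]
  [9, 16, 21, 15]
  [2, 9, 14, 18]
  [8, 13, 10, 14]
Key observation: the optimum is the walk 1->4->4->3->2, with weight 12 + 6 + 2 + 1 = 21.
Optimal value attained by: walk 1->4->4->3->2.
Answer: (W^⊗4)[1][2] = 21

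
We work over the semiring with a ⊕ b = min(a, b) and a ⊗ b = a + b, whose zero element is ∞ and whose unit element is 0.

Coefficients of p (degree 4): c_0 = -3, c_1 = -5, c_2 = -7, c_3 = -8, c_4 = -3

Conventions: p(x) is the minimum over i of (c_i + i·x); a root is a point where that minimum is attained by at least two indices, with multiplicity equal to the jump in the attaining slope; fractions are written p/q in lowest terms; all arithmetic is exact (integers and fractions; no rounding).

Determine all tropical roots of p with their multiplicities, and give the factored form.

hull edge (i=0, c=-3) to (i=2, c=-7): slope -2, span 2
hull edge (i=2, c=-7) to (i=3, c=-8): slope -1, span 1
hull edge (i=3, c=-8) to (i=4, c=-3): slope 5, span 1
Factored form: p(x) = -3 ⊗ (x ⊕ (-5)) ⊗ (x ⊕ 1) ⊗ (x ⊕ 2) ⊗ (x ⊕ 2)
Answer: roots = -5 (mult 1), 1 (mult 1), 2 (mult 2)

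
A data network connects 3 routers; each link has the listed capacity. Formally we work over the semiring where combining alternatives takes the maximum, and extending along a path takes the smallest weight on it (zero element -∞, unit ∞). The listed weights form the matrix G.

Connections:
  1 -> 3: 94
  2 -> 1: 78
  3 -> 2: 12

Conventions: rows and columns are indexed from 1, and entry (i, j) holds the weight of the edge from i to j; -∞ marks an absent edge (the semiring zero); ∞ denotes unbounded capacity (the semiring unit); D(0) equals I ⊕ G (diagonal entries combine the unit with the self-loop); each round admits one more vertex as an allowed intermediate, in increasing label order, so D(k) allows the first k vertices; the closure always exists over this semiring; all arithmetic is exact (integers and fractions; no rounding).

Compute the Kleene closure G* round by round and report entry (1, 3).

D(0):
  [∞, -∞, 94]
  [78, ∞, -∞]
  [-∞, 12, ∞]
D(1):
  [∞, -∞, 94]
  [78, ∞, 78]
  [-∞, 12, ∞]
D(2):
  [∞, -∞, 94]
  [78, ∞, 78]
  [12, 12, ∞]
D(3):
  [∞, 12, 94]
  [78, ∞, 78]
  [12, 12, ∞]
Answer: G*[1][3] = 94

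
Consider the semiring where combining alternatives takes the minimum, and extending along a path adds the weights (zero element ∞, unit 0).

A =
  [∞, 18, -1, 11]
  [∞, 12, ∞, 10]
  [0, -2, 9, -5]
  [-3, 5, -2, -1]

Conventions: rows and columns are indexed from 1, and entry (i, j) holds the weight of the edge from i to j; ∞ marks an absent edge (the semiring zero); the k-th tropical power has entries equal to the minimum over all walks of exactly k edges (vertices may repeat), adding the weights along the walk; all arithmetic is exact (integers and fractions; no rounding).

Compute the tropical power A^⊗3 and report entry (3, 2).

A^⊗2:
  [-1, -3, 8, -6]
  [7, 15, 8, 9]
  [-8, 0, -7, -6]
  [-4, -4, -4, -7]
A^⊗3:
  [-9, -1, -8, -7]
  [6, 6, 6, 3]
  [-9, -9, -9, -12]
  [-10, -6, -9, -9]
Key observation: the optimum is the walk 3->4->3->2, with weight (-5) + (-2) + (-2) = -9.
Optimal value attained by: walk 3->4->3->2.
Answer: (A^⊗3)[3][2] = -9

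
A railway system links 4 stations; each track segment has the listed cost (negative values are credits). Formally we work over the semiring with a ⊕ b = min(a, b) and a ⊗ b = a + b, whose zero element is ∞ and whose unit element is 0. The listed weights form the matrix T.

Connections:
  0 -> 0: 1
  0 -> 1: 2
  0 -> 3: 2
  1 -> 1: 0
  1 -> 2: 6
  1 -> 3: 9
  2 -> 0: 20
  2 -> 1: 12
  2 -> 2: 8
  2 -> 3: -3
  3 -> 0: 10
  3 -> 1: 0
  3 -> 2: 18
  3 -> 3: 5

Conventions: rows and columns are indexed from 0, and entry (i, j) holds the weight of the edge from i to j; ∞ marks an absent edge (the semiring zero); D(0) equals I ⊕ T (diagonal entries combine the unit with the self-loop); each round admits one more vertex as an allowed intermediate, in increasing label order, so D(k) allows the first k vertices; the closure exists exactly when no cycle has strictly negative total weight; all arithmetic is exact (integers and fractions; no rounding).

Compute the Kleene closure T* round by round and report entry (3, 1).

D(0):
  [0, 2, ∞, 2]
  [∞, 0, 6, 9]
  [20, 12, 0, -3]
  [10, 0, 18, 0]
D(1):
  [0, 2, ∞, 2]
  [∞, 0, 6, 9]
  [20, 12, 0, -3]
  [10, 0, 18, 0]
D(2):
  [0, 2, 8, 2]
  [∞, 0, 6, 9]
  [20, 12, 0, -3]
  [10, 0, 6, 0]
D(3):
  [0, 2, 8, 2]
  [26, 0, 6, 3]
  [20, 12, 0, -3]
  [10, 0, 6, 0]
D(4):
  [0, 2, 8, 2]
  [13, 0, 6, 3]
  [7, -3, 0, -3]
  [10, 0, 6, 0]
Answer: T*[3][1] = 0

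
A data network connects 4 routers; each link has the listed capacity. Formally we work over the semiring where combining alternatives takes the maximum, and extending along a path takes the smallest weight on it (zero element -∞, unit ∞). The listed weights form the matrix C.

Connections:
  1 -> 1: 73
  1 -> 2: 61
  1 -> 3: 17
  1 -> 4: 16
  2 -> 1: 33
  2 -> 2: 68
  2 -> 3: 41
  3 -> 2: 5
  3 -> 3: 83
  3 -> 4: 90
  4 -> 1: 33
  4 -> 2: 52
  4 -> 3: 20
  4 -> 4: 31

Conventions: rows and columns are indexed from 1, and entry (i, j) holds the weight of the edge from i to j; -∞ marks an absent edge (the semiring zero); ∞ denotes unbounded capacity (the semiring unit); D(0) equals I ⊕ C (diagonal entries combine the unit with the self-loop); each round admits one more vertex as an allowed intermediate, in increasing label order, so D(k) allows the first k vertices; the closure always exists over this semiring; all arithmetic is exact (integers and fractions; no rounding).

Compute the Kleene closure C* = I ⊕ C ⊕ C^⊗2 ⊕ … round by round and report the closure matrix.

D(0):
  [∞, 61, 17, 16]
  [33, ∞, 41, -∞]
  [-∞, 5, ∞, 90]
  [33, 52, 20, ∞]
D(1):
  [∞, 61, 17, 16]
  [33, ∞, 41, 16]
  [-∞, 5, ∞, 90]
  [33, 52, 20, ∞]
D(2):
  [∞, 61, 41, 16]
  [33, ∞, 41, 16]
  [5, 5, ∞, 90]
  [33, 52, 41, ∞]
D(3):
  [∞, 61, 41, 41]
  [33, ∞, 41, 41]
  [5, 5, ∞, 90]
  [33, 52, 41, ∞]
D(4):
  [∞, 61, 41, 41]
  [33, ∞, 41, 41]
  [33, 52, ∞, 90]
  [33, 52, 41, ∞]
Answer: C* = [[∞, 61, 41, 41], [33, ∞, 41, 41], [33, 52, ∞, 90], [33, 52, 41, ∞]]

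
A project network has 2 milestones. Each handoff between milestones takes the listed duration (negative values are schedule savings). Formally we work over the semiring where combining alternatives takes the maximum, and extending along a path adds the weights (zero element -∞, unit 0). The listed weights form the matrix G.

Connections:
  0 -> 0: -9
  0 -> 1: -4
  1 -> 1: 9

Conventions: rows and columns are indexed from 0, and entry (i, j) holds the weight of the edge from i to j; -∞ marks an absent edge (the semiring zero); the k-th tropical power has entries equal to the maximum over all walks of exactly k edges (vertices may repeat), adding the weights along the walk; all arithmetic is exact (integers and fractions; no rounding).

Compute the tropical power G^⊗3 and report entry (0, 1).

G^⊗2:
  [-18, 5]
  [-∞, 18]
G^⊗3:
  [-27, 14]
  [-∞, 27]
Key observation: the optimum is the walk 0->1->1->1, with weight (-4) + 9 + 9 = 14.
Optimal value attained by: walk 0->1->1->1.
Answer: (G^⊗3)[0][1] = 14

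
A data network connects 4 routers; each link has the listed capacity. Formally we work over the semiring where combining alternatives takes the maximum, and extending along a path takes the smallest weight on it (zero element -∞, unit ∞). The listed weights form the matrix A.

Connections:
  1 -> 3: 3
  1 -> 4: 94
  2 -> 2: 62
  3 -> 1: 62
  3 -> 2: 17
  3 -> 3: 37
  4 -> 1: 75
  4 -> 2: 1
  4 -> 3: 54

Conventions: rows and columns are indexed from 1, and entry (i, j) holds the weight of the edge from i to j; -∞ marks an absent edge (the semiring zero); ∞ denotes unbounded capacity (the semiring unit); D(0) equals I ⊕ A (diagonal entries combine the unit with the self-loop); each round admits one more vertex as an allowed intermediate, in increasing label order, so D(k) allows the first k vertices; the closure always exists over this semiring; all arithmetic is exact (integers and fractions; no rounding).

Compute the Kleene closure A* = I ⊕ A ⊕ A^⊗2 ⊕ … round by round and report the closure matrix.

D(0):
  [∞, -∞, 3, 94]
  [-∞, ∞, -∞, -∞]
  [62, 17, ∞, -∞]
  [75, 1, 54, ∞]
D(1):
  [∞, -∞, 3, 94]
  [-∞, ∞, -∞, -∞]
  [62, 17, ∞, 62]
  [75, 1, 54, ∞]
D(2):
  [∞, -∞, 3, 94]
  [-∞, ∞, -∞, -∞]
  [62, 17, ∞, 62]
  [75, 1, 54, ∞]
D(3):
  [∞, 3, 3, 94]
  [-∞, ∞, -∞, -∞]
  [62, 17, ∞, 62]
  [75, 17, 54, ∞]
D(4):
  [∞, 17, 54, 94]
  [-∞, ∞, -∞, -∞]
  [62, 17, ∞, 62]
  [75, 17, 54, ∞]
Answer: A* = [[∞, 17, 54, 94], [-∞, ∞, -∞, -∞], [62, 17, ∞, 62], [75, 17, 54, ∞]]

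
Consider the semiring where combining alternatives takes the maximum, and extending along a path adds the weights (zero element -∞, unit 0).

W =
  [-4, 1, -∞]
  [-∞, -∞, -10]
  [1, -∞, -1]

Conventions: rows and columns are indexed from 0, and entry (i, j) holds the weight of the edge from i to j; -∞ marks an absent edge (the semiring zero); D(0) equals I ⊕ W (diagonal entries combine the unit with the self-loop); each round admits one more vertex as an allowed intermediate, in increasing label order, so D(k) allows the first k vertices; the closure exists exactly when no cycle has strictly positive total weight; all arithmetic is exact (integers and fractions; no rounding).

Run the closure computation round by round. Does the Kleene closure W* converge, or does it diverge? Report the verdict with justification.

D(0):
  [0, 1, -∞]
  [-∞, 0, -10]
  [1, -∞, 0]
D(1):
  [0, 1, -∞]
  [-∞, 0, -10]
  [1, 2, 0]
D(2):
  [0, 1, -9]
  [-∞, 0, -10]
  [1, 2, 0]
D(3):
  [0, 1, -9]
  [-9, 0, -10]
  [1, 2, 0]
Key observation: every diagonal entry stays at the unit through all rounds, so no improving cycle exists.
Answer: CONVERGES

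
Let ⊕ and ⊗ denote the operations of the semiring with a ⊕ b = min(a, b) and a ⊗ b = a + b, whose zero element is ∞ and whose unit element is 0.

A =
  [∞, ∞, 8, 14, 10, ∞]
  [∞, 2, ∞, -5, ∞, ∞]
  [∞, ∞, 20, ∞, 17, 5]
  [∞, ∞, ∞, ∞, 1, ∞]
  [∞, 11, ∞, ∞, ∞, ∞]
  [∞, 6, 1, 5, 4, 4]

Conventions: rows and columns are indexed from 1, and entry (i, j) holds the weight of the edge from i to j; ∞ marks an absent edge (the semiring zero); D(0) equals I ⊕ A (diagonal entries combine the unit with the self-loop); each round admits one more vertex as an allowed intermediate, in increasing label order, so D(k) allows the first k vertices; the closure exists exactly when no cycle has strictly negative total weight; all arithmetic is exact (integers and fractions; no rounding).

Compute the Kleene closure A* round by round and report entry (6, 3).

D(0):
  [0, ∞, 8, 14, 10, ∞]
  [∞, 0, ∞, -5, ∞, ∞]
  [∞, ∞, 0, ∞, 17, 5]
  [∞, ∞, ∞, 0, 1, ∞]
  [∞, 11, ∞, ∞, 0, ∞]
  [∞, 6, 1, 5, 4, 0]
D(1):
  [0, ∞, 8, 14, 10, ∞]
  [∞, 0, ∞, -5, ∞, ∞]
  [∞, ∞, 0, ∞, 17, 5]
  [∞, ∞, ∞, 0, 1, ∞]
  [∞, 11, ∞, ∞, 0, ∞]
  [∞, 6, 1, 5, 4, 0]
D(2):
  [0, ∞, 8, 14, 10, ∞]
  [∞, 0, ∞, -5, ∞, ∞]
  [∞, ∞, 0, ∞, 17, 5]
  [∞, ∞, ∞, 0, 1, ∞]
  [∞, 11, ∞, 6, 0, ∞]
  [∞, 6, 1, 1, 4, 0]
D(3):
  [0, ∞, 8, 14, 10, 13]
  [∞, 0, ∞, -5, ∞, ∞]
  [∞, ∞, 0, ∞, 17, 5]
  [∞, ∞, ∞, 0, 1, ∞]
  [∞, 11, ∞, 6, 0, ∞]
  [∞, 6, 1, 1, 4, 0]
D(4):
  [0, ∞, 8, 14, 10, 13]
  [∞, 0, ∞, -5, -4, ∞]
  [∞, ∞, 0, ∞, 17, 5]
  [∞, ∞, ∞, 0, 1, ∞]
  [∞, 11, ∞, 6, 0, ∞]
  [∞, 6, 1, 1, 2, 0]
D(5):
  [0, 21, 8, 14, 10, 13]
  [∞, 0, ∞, -5, -4, ∞]
  [∞, 28, 0, 23, 17, 5]
  [∞, 12, ∞, 0, 1, ∞]
  [∞, 11, ∞, 6, 0, ∞]
  [∞, 6, 1, 1, 2, 0]
D(6):
  [0, 19, 8, 14, 10, 13]
  [∞, 0, ∞, -5, -4, ∞]
  [∞, 11, 0, 6, 7, 5]
  [∞, 12, ∞, 0, 1, ∞]
  [∞, 11, ∞, 6, 0, ∞]
  [∞, 6, 1, 1, 2, 0]
Answer: A*[6][3] = 1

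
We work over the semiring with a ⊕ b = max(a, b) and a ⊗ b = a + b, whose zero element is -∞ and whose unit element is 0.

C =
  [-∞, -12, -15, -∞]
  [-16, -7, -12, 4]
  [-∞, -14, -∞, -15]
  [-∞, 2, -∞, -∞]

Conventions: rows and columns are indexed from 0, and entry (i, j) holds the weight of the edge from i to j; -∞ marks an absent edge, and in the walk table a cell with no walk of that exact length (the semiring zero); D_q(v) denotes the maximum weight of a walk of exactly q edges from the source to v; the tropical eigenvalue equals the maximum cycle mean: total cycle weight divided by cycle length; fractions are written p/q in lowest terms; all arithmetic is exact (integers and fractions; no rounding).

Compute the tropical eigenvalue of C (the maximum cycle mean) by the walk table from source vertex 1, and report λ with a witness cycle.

q=0: [-∞, 0, -∞, -∞]
q=1: [-16, -7, -12, 4]
q=2: [-23, 6, -19, -3]
q=3: [-10, -1, -6, 10]
q=4: [-17, 12, -13, 3]
Optimal cycle mean attained by: cycle 1->3->1, total 4 + 2, length 2.
Answer: λ = 3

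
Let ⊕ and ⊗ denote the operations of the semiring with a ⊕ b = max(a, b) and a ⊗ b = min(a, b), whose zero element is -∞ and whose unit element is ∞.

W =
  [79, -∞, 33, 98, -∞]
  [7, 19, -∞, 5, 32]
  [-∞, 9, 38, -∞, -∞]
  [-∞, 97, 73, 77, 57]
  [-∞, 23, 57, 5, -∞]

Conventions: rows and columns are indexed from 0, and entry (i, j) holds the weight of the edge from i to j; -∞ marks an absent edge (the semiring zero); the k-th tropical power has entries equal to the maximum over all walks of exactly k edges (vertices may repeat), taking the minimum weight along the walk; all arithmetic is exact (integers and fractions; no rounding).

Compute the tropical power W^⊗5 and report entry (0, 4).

W^⊗2:
  [79, 97, 73, 79, 57]
  [7, 23, 32, 7, 19]
  [7, 9, 38, 5, 9]
  [7, 77, 73, 77, 57]
  [7, 19, 38, 5, 23]
W^⊗3:
  [79, 79, 73, 79, 57]
  [7, 19, 32, 7, 23]
  [7, 9, 38, 7, 9]
  [7, 77, 73, 77, 57]
  [7, 23, 38, 7, 19]
W^⊗4:
  [79, 79, 73, 79, 57]
  [7, 23, 32, 7, 19]
  [7, 9, 38, 7, 9]
  [7, 77, 73, 77, 57]
  [7, 19, 38, 7, 23]
W^⊗5:
  [79, 79, 73, 79, 57]
  [7, 19, 32, 7, 23]
  [7, 9, 38, 7, 9]
  [7, 77, 73, 77, 57]
  [7, 23, 38, 7, 19]
Key observation: the optimum is the walk 0->0->0->0->3->4, with weight 79 min 79 min 79 min 98 min 57 = 57.
Optimal value attained by: walk 0->0->0->0->3->4.
Answer: (W^⊗5)[0][4] = 57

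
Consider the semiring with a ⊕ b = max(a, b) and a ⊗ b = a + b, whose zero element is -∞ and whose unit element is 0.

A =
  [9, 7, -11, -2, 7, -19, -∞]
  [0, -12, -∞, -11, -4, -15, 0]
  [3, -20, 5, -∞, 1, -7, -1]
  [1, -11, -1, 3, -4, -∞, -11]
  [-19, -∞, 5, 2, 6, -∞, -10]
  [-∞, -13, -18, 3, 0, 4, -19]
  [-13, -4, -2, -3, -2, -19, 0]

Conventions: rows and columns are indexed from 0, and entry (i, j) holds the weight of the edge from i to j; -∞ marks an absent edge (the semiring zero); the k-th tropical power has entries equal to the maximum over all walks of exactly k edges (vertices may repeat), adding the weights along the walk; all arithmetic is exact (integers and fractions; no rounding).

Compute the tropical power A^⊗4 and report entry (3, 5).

A^⊗2:
  [18, 16, 12, 9, 16, -8, 7]
  [9, 7, 1, -2, 7, -11, 0]
  [12, 10, 10, 3, 10, -2, 4]
  [10, 8, 4, 6, 8, -8, -2]
  [8, -9, 11, 8, 12, -2, 4]
  [4, -8, 5, 7, 6, 8, -8]
  [1, -4, 3, 0, 4, -9, 0]
A^⊗3:
  [27, 25, 21, 18, 25, 5, 16]
  [18, 16, 12, 9, 16, -6, 7]
  [21, 19, 15, 12, 19, 3, 10]
  [19, 17, 13, 10, 17, -3, 8]
  [17, 15, 17, 14, 18, 4, 10]
  [13, 11, 11, 11, 12, 12, 4]
  [10, 8, 9, 6, 10, -4, 2]
A^⊗4:
  [36, 34, 30, 27, 34, 14, 25]
  [27, 25, 21, 18, 25, 5, 16]
  [30, 28, 24, 21, 28, 8, 19]
  [28, 26, 22, 19, 26, 6, 17]
  [26, 24, 23, 20, 24, 10, 16]
  [22, 20, 17, 15, 20, 16, 11]
  [19, 17, 15, 12, 17, 2, 8]
Key observation: the optimum is the walk 3->0->4->2->5, with weight 1 + 7 + 5 + (-7) = 6.
Optimal value attained by: walk 3->0->4->2->5.
Answer: (A^⊗4)[3][5] = 6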